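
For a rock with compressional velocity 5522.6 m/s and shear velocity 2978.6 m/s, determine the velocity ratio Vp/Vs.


Vp/Vs = 5522.6 / 2978.6
= 1.8541

1.8541


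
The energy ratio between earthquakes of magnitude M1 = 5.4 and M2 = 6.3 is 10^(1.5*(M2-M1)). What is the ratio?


M2 - M1 = 6.3 - 5.4 = 0.9
1.5 * 0.9 = 1.35
ratio = 10^1.35 = 22.39

22.39


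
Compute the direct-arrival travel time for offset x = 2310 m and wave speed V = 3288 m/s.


t = x / V
= 2310 / 3288
= 0.7026 s

0.7026


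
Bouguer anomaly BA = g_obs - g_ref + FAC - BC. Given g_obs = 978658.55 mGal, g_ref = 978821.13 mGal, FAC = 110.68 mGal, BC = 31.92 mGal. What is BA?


BA = g_obs - g_ref + FAC - BC
= 978658.55 - 978821.13 + 110.68 - 31.92
= -83.82 mGal

-83.82


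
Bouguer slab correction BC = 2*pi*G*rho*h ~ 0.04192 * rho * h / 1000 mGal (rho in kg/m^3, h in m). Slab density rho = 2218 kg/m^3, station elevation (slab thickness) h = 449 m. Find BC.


BC = 0.04192 * rho * h / 1000
= 0.04192 * 2218 * 449 / 1000
= 41.7474 mGal

41.7474


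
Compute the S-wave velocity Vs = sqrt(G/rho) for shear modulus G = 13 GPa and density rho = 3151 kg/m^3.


Convert G to Pa: G = 13e9 Pa
Compute G/rho = 13e9 / 3151 = 4125674.3891
Vs = sqrt(4125674.3891) = 2031.18 m/s

2031.18


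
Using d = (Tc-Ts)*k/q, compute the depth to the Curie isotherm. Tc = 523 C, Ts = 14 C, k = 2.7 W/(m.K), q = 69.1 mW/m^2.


T_Curie - T_surf = 523 - 14 = 509 C
Convert q to W/m^2: 69.1 mW/m^2 = 0.0691 W/m^2
d = 509 * 2.7 / 0.0691 = 19888.57 m

19888.57


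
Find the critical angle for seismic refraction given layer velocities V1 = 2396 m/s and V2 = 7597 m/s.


V1/V2 = 2396/7597 = 0.315388
theta_c = arcsin(0.315388) = 18.3842 degrees

18.3842


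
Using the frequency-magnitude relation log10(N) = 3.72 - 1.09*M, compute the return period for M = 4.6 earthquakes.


log10(N) = 3.72 - 1.09*4.6 = -1.294
N = 10^-1.294 = 0.050816
T = 1/N = 1/0.050816 = 19.6789 years

19.6789


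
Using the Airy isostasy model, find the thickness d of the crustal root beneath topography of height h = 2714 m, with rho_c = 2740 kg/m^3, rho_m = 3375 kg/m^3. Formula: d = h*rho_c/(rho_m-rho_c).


rho_m - rho_c = 3375 - 2740 = 635
d = 2714 * 2740 / 635
= 7436360 / 635
= 11710.8 m

11710.8


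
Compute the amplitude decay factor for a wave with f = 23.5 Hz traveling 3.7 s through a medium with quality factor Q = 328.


pi*f*t/Q = pi*23.5*3.7/328 = 0.832809
A/A0 = exp(-0.832809) = 0.434826

0.434826


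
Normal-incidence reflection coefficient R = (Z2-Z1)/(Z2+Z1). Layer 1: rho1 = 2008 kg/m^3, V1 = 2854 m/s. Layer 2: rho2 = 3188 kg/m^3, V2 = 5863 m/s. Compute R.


Z1 = 2008 * 2854 = 5730832
Z2 = 3188 * 5863 = 18691244
R = (18691244 - 5730832) / (18691244 + 5730832) = 12960412 / 24422076 = 0.5307

0.5307


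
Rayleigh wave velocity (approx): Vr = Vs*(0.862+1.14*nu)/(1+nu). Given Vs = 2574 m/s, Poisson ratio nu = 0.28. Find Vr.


Numerator factor = 0.862 + 1.14*0.28 = 1.1812
Denominator = 1 + 0.28 = 1.28
Vr = 2574 * 1.1812 / 1.28 = 2375.32 m/s

2375.32


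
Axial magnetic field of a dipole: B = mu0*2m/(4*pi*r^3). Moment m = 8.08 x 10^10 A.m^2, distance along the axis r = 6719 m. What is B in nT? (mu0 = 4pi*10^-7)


m = 8.08 x 10^10 = 80800000000 A.m^2
2m = 161600000000 A.m^2
r^3 = 6719^3 = 303328992959
B = (4pi*10^-7) * 161600000000 / (4*pi * 303328992959) * 1e9
= 203072.549128 / 3811744543603.14 * 1e9
= 53.2755 nT

53.2755


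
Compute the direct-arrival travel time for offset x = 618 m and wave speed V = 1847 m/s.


t = x / V
= 618 / 1847
= 0.3346 s

0.3346


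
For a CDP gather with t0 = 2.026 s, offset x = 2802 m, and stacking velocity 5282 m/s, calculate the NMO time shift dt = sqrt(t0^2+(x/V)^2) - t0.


x/Vnmo = 2802/5282 = 0.530481
(x/Vnmo)^2 = 0.28141
t0^2 = 4.104676
sqrt(4.104676 + 0.28141) = 2.094298
dt = 2.094298 - 2.026 = 0.068298

0.068298


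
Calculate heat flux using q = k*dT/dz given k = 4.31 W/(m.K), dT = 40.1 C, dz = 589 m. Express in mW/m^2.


q = k * dT / dz * 1000
= 4.31 * 40.1 / 589 * 1000
= 0.293431 * 1000
= 293.4312 mW/m^2

293.4312


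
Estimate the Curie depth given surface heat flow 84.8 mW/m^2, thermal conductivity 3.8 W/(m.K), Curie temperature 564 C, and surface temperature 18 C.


T_Curie - T_surf = 564 - 18 = 546 C
Convert q to W/m^2: 84.8 mW/m^2 = 0.0848 W/m^2
d = 546 * 3.8 / 0.0848 = 24466.98 m

24466.98


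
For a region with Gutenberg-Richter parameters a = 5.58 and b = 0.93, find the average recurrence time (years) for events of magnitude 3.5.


log10(N) = 5.58 - 0.93*3.5 = 2.325
N = 10^2.325 = 211.348904
T = 1/N = 1/211.348904 = 0.0047 years

0.0047


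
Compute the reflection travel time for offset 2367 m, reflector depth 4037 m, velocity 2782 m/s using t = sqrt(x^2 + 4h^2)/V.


x^2 + 4h^2 = 2367^2 + 4*4037^2 = 5602689 + 65189476 = 70792165
sqrt(70792165) = 8413.808
t = 8413.808 / 2782 = 3.0244 s

3.0244


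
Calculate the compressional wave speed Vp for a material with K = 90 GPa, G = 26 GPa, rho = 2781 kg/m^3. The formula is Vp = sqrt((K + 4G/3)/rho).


First compute the effective modulus:
K + 4G/3 = 90e9 + 4*26e9/3 = 124666666666.67 Pa
Then divide by density:
124666666666.67 / 2781 = 44827999.5206 Pa/(kg/m^3)
Take the square root:
Vp = sqrt(44827999.5206) = 6695.37 m/s

6695.37


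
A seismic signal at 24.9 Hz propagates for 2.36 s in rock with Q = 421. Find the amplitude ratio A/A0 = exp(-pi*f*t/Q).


pi*f*t/Q = pi*24.9*2.36/421 = 0.43851
A/A0 = exp(-0.43851) = 0.644997

0.644997


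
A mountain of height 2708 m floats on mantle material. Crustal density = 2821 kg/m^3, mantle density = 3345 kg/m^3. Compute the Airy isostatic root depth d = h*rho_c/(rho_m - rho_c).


rho_m - rho_c = 3345 - 2821 = 524
d = 2708 * 2821 / 524
= 7639268 / 524
= 14578.76 m

14578.76


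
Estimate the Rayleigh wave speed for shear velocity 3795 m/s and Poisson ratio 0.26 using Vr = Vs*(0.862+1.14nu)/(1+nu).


Numerator factor = 0.862 + 1.14*0.26 = 1.1584
Denominator = 1 + 0.26 = 1.26
Vr = 3795 * 1.1584 / 1.26 = 3488.99 m/s

3488.99


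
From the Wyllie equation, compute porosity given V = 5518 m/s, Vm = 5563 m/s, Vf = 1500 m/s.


1/V - 1/Vm = 1/5518 - 1/5563 = 1.47e-06
1/Vf - 1/Vm = 1/1500 - 1/5563 = 0.00048691
phi = 1.47e-06 / 0.00048691 = 0.003

0.003


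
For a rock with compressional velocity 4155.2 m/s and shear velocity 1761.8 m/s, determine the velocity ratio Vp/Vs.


Vp/Vs = 4155.2 / 1761.8
= 2.3585

2.3585


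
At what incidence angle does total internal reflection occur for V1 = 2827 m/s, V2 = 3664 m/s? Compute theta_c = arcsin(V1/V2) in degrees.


V1/V2 = 2827/3664 = 0.771561
theta_c = arcsin(0.771561) = 50.4943 degrees

50.4943


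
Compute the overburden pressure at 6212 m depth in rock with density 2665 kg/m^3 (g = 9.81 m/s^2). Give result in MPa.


P = rho * g * z / 1e6
= 2665 * 9.81 * 6212 / 1e6
= 162404353.8 / 1e6
= 162.4044 MPa

162.4044


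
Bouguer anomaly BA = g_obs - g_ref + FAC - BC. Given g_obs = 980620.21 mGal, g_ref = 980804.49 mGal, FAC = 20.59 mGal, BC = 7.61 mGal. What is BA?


BA = g_obs - g_ref + FAC - BC
= 980620.21 - 980804.49 + 20.59 - 7.61
= -171.3 mGal

-171.3


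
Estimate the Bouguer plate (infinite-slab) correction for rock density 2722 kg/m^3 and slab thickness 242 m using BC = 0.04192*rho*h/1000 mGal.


BC = 0.04192 * rho * h / 1000
= 0.04192 * 2722 * 242 / 1000
= 27.6137 mGal

27.6137


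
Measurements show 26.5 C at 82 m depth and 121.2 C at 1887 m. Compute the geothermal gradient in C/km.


dT = 121.2 - 26.5 = 94.7 C
dz = 1887 - 82 = 1805 m
gradient = dT/dz * 1000 = 94.7/1805 * 1000 = 52.4654 C/km

52.4654


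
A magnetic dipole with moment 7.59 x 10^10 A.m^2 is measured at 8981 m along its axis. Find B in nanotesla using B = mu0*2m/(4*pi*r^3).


m = 7.59 x 10^10 = 75900000000 A.m^2
2m = 151800000000 A.m^2
r^3 = 8981^3 = 724392740141
B = (4pi*10^-7) * 151800000000 / (4*pi * 724392740141) * 1e9
= 190757.505926 / 9102987642962.98 * 1e9
= 20.9555 nT

20.9555


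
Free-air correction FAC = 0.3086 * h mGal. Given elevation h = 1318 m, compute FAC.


FAC = 0.3086 * h
= 0.3086 * 1318
= 406.7348 mGal

406.7348


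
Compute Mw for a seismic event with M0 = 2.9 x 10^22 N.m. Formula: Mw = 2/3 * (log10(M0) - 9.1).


log10(M0) = log10(2.9 x 10^22) = 22.4624
Mw = 2/3 * (22.4624 - 9.1)
= 2/3 * 13.3624
= 8.91

8.91


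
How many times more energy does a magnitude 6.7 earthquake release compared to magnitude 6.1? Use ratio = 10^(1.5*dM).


M2 - M1 = 6.7 - 6.1 = 0.6
1.5 * 0.6 = 0.9
ratio = 10^0.9 = 7.94

7.94


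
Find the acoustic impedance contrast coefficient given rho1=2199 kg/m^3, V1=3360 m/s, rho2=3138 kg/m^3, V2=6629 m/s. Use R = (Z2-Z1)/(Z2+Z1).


Z1 = 2199 * 3360 = 7388640
Z2 = 3138 * 6629 = 20801802
R = (20801802 - 7388640) / (20801802 + 7388640) = 13413162 / 28190442 = 0.4758

0.4758


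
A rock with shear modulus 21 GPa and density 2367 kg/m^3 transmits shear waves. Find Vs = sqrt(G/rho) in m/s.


Convert G to Pa: G = 21e9 Pa
Compute G/rho = 21e9 / 2367 = 8871989.8606
Vs = sqrt(8871989.8606) = 2978.59 m/s

2978.59


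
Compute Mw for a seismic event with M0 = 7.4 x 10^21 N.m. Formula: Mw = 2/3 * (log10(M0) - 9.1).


log10(M0) = log10(7.4 x 10^21) = 21.8692
Mw = 2/3 * (21.8692 - 9.1)
= 2/3 * 12.7692
= 8.51

8.51


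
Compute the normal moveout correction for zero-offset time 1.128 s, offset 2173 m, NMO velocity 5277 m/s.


x/Vnmo = 2173/5277 = 0.411787
(x/Vnmo)^2 = 0.169569
t0^2 = 1.272384
sqrt(1.272384 + 0.169569) = 1.200813
dt = 1.200813 - 1.128 = 0.072813

0.072813


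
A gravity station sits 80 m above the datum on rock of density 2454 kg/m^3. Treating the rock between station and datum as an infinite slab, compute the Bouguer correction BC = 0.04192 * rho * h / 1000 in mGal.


BC = 0.04192 * rho * h / 1000
= 0.04192 * 2454 * 80 / 1000
= 8.2297 mGal

8.2297


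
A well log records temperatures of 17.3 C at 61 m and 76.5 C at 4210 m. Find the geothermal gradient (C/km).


dT = 76.5 - 17.3 = 59.2 C
dz = 4210 - 61 = 4149 m
gradient = dT/dz * 1000 = 59.2/4149 * 1000 = 14.2685 C/km

14.2685


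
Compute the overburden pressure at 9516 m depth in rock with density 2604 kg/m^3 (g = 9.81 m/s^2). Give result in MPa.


P = rho * g * z / 1e6
= 2604 * 9.81 * 9516 / 1e6
= 243088503.84 / 1e6
= 243.0885 MPa

243.0885


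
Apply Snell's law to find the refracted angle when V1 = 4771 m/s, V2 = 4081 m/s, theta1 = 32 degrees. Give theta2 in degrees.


sin(theta1) = sin(32 deg) = 0.529919
sin(theta2) = V2/V1 * sin(theta1) = 4081/4771 * 0.529919 = 0.45328
theta2 = arcsin(0.45328) = 26.9543 degrees

26.9543


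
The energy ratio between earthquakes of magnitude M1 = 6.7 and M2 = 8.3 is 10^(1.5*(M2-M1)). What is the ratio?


M2 - M1 = 8.3 - 6.7 = 1.6
1.5 * 1.6 = 2.4
ratio = 10^2.4 = 251.19

251.19


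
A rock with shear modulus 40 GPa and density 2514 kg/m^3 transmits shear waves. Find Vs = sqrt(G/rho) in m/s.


Convert G to Pa: G = 40e9 Pa
Compute G/rho = 40e9 / 2514 = 15910898.9658
Vs = sqrt(15910898.9658) = 3988.85 m/s

3988.85


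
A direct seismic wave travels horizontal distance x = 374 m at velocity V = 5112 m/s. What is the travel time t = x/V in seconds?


t = x / V
= 374 / 5112
= 0.0732 s

0.0732


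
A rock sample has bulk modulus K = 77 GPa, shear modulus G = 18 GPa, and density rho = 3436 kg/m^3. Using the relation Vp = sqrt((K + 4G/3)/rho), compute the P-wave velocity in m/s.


First compute the effective modulus:
K + 4G/3 = 77e9 + 4*18e9/3 = 101000000000.0 Pa
Then divide by density:
101000000000.0 / 3436 = 29394644.936 Pa/(kg/m^3)
Take the square root:
Vp = sqrt(29394644.936) = 5421.68 m/s

5421.68


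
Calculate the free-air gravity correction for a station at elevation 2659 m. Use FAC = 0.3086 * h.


FAC = 0.3086 * h
= 0.3086 * 2659
= 820.5674 mGal

820.5674


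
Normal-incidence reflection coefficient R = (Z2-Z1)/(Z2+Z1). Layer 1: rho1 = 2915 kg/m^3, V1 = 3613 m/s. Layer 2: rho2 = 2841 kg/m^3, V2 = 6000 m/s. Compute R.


Z1 = 2915 * 3613 = 10531895
Z2 = 2841 * 6000 = 17046000
R = (17046000 - 10531895) / (17046000 + 10531895) = 6514105 / 27577895 = 0.2362

0.2362


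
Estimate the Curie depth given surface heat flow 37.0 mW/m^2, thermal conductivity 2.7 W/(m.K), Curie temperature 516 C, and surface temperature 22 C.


T_Curie - T_surf = 516 - 22 = 494 C
Convert q to W/m^2: 37.0 mW/m^2 = 0.037 W/m^2
d = 494 * 2.7 / 0.037 = 36048.65 m

36048.65


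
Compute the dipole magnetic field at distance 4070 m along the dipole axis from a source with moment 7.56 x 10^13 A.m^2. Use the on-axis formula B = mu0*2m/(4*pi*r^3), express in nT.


m = 7.56 x 10^13 = 75600000000000 A.m^2
2m = 151200000000000 A.m^2
r^3 = 4070^3 = 67419143000
B = (4pi*10^-7) * 151200000000000 / (4*pi * 67419143000) * 1e9
= 190003523.689111 / 847213937440.48 * 1e9
= 224268.6473 nT

224268.6473


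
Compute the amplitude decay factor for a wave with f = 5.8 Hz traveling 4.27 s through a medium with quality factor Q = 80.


pi*f*t/Q = pi*5.8*4.27/80 = 0.972559
A/A0 = exp(-0.972559) = 0.378114

0.378114


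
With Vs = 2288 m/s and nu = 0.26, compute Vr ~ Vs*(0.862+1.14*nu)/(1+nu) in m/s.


Numerator factor = 0.862 + 1.14*0.26 = 1.1584
Denominator = 1 + 0.26 = 1.26
Vr = 2288 * 1.1584 / 1.26 = 2103.51 m/s

2103.51


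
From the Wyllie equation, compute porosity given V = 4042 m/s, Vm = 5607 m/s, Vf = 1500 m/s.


1/V - 1/Vm = 1/4042 - 1/5607 = 6.905e-05
1/Vf - 1/Vm = 1/1500 - 1/5607 = 0.00048832
phi = 6.905e-05 / 0.00048832 = 0.1414

0.1414


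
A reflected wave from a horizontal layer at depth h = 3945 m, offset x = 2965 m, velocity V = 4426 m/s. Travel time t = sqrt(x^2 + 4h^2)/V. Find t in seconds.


x^2 + 4h^2 = 2965^2 + 4*3945^2 = 8791225 + 62252100 = 71043325
sqrt(71043325) = 8428.7202
t = 8428.7202 / 4426 = 1.9044 s

1.9044


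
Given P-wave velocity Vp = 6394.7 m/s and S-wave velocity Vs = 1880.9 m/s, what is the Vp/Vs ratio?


Vp/Vs = 6394.7 / 1880.9
= 3.3998

3.3998


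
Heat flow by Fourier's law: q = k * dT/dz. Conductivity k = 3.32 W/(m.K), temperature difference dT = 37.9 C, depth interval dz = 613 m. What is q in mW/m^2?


q = k * dT / dz * 1000
= 3.32 * 37.9 / 613 * 1000
= 0.205266 * 1000
= 205.2659 mW/m^2

205.2659


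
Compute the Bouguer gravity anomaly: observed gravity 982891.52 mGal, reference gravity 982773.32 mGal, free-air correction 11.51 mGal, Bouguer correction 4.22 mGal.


BA = g_obs - g_ref + FAC - BC
= 982891.52 - 982773.32 + 11.51 - 4.22
= 125.49 mGal

125.49


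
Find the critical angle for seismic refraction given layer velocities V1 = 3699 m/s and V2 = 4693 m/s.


V1/V2 = 3699/4693 = 0.788195
theta_c = arcsin(0.788195) = 52.0172 degrees

52.0172


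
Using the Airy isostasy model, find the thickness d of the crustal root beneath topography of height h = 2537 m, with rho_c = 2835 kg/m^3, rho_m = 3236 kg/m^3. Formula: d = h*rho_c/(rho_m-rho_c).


rho_m - rho_c = 3236 - 2835 = 401
d = 2537 * 2835 / 401
= 7192395 / 401
= 17936.15 m

17936.15


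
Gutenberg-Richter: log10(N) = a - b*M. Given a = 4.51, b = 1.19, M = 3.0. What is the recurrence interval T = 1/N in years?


log10(N) = 4.51 - 1.19*3.0 = 0.94
N = 10^0.94 = 8.709636
T = 1/N = 1/8.709636 = 0.1148 years

0.1148


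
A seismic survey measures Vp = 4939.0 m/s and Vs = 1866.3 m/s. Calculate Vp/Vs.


Vp/Vs = 4939.0 / 1866.3
= 2.6464

2.6464


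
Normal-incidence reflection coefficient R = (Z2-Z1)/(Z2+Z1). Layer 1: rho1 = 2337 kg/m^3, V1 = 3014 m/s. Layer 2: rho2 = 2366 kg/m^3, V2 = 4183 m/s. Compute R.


Z1 = 2337 * 3014 = 7043718
Z2 = 2366 * 4183 = 9896978
R = (9896978 - 7043718) / (9896978 + 7043718) = 2853260 / 16940696 = 0.1684

0.1684


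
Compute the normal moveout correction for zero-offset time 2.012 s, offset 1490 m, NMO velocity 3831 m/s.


x/Vnmo = 1490/3831 = 0.388932
(x/Vnmo)^2 = 0.151268
t0^2 = 4.048144
sqrt(4.048144 + 0.151268) = 2.049247
dt = 2.049247 - 2.012 = 0.037247

0.037247


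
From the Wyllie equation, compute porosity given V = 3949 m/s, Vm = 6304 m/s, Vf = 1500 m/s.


1/V - 1/Vm = 1/3949 - 1/6304 = 9.46e-05
1/Vf - 1/Vm = 1/1500 - 1/6304 = 0.00050804
phi = 9.46e-05 / 0.00050804 = 0.1862

0.1862


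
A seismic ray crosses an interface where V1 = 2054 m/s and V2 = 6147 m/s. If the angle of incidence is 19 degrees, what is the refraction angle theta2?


sin(theta1) = sin(19 deg) = 0.325568
sin(theta2) = V2/V1 * sin(theta1) = 6147/2054 * 0.325568 = 0.974327
theta2 = arcsin(0.974327) = 76.989 degrees

76.989


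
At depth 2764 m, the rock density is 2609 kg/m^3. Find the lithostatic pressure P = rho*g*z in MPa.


P = rho * g * z / 1e6
= 2609 * 9.81 * 2764 / 1e6
= 70742617.56 / 1e6
= 70.7426 MPa

70.7426


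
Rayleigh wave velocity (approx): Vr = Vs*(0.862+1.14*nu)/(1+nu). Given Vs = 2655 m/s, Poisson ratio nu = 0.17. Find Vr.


Numerator factor = 0.862 + 1.14*0.17 = 1.0558
Denominator = 1 + 0.17 = 1.17
Vr = 2655 * 1.0558 / 1.17 = 2395.85 m/s

2395.85


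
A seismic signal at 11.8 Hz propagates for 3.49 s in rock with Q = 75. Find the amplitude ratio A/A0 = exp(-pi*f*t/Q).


pi*f*t/Q = pi*11.8*3.49/75 = 1.725028
A/A0 = exp(-1.725028) = 0.178168

0.178168


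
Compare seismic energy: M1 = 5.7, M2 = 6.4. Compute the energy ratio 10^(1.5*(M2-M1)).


M2 - M1 = 6.4 - 5.7 = 0.7
1.5 * 0.7 = 1.05
ratio = 10^1.05 = 11.22

11.22


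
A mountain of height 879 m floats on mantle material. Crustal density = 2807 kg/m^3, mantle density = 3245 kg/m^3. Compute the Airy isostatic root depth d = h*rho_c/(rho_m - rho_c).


rho_m - rho_c = 3245 - 2807 = 438
d = 879 * 2807 / 438
= 2467353 / 438
= 5633.23 m

5633.23


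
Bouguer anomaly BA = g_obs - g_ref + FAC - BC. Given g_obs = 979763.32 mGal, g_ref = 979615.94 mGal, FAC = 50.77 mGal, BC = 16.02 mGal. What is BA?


BA = g_obs - g_ref + FAC - BC
= 979763.32 - 979615.94 + 50.77 - 16.02
= 182.13 mGal

182.13


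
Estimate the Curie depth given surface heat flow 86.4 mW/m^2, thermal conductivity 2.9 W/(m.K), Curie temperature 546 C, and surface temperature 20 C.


T_Curie - T_surf = 546 - 20 = 526 C
Convert q to W/m^2: 86.4 mW/m^2 = 0.0864 W/m^2
d = 526 * 2.9 / 0.0864 = 17655.09 m

17655.09


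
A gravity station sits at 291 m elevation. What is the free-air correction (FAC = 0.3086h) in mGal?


FAC = 0.3086 * h
= 0.3086 * 291
= 89.8026 mGal

89.8026


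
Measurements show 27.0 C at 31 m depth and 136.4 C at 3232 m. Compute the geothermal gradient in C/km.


dT = 136.4 - 27.0 = 109.4 C
dz = 3232 - 31 = 3201 m
gradient = dT/dz * 1000 = 109.4/3201 * 1000 = 34.1768 C/km

34.1768


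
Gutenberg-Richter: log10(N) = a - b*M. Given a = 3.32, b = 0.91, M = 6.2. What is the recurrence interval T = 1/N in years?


log10(N) = 3.32 - 0.91*6.2 = -2.322
N = 10^-2.322 = 0.004764
T = 1/N = 1/0.004764 = 209.894 years

209.894


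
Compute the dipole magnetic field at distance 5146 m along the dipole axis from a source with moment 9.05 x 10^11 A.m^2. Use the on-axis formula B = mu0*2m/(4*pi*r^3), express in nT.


m = 9.05 x 10^11 = 905000000000 A.m^2
2m = 1810000000000 A.m^2
r^3 = 5146^3 = 136272852136
B = (4pi*10^-7) * 1810000000000 / (4*pi * 136272852136) * 1e9
= 2274513.081199 / 1712455164616.74 * 1e9
= 1328.2176 nT

1328.2176


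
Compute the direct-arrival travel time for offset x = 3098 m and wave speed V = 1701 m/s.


t = x / V
= 3098 / 1701
= 1.8213 s

1.8213


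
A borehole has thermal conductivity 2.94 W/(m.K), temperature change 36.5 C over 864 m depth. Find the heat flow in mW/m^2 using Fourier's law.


q = k * dT / dz * 1000
= 2.94 * 36.5 / 864 * 1000
= 0.124201 * 1000
= 124.2014 mW/m^2

124.2014


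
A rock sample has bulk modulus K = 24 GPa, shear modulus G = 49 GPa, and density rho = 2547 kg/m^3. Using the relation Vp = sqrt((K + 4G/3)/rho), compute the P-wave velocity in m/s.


First compute the effective modulus:
K + 4G/3 = 24e9 + 4*49e9/3 = 89333333333.33 Pa
Then divide by density:
89333333333.33 / 2547 = 35073943.2012 Pa/(kg/m^3)
Take the square root:
Vp = sqrt(35073943.2012) = 5922.33 m/s

5922.33


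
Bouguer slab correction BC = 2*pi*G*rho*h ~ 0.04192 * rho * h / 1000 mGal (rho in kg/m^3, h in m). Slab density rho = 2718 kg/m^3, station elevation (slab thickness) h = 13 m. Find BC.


BC = 0.04192 * rho * h / 1000
= 0.04192 * 2718 * 13 / 1000
= 1.4812 mGal

1.4812


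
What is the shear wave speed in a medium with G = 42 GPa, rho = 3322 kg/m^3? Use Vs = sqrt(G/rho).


Convert G to Pa: G = 42e9 Pa
Compute G/rho = 42e9 / 3322 = 12642986.1529
Vs = sqrt(12642986.1529) = 3555.7 m/s

3555.7


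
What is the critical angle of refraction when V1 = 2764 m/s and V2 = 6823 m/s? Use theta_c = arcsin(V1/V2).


V1/V2 = 2764/6823 = 0.4051
theta_c = arcsin(0.4051) = 23.8974 degrees

23.8974


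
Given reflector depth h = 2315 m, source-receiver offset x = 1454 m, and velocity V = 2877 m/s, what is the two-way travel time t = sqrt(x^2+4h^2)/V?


x^2 + 4h^2 = 1454^2 + 4*2315^2 = 2114116 + 21436900 = 23551016
sqrt(23551016) = 4852.9389
t = 4852.9389 / 2877 = 1.6868 s

1.6868


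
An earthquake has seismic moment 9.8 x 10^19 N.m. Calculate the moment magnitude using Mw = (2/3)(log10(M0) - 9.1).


log10(M0) = log10(9.8 x 10^19) = 19.9912
Mw = 2/3 * (19.9912 - 9.1)
= 2/3 * 10.8912
= 7.26

7.26


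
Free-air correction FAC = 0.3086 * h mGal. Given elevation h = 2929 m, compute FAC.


FAC = 0.3086 * h
= 0.3086 * 2929
= 903.8894 mGal

903.8894


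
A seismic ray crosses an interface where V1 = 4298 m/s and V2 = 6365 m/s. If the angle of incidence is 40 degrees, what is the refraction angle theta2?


sin(theta1) = sin(40 deg) = 0.642788
sin(theta2) = V2/V1 * sin(theta1) = 6365/4298 * 0.642788 = 0.951918
theta2 = arcsin(0.951918) = 72.1604 degrees

72.1604


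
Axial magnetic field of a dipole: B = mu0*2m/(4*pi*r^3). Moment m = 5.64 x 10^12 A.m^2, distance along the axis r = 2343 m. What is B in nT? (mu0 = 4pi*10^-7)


m = 5.64 x 10^12 = 5640000000000 A.m^2
2m = 11280000000000 A.m^2
r^3 = 2343^3 = 12862247607
B = (4pi*10^-7) * 11280000000000 / (4*pi * 12862247607) * 1e9
= 14174866.052997 / 161631770363.22 * 1e9
= 87698.5139 nT

87698.5139


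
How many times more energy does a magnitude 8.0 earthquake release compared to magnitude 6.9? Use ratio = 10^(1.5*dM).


M2 - M1 = 8.0 - 6.9 = 1.1
1.5 * 1.1 = 1.65
ratio = 10^1.65 = 44.67

44.67


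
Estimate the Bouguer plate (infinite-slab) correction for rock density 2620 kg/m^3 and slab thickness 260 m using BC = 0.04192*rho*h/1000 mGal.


BC = 0.04192 * rho * h / 1000
= 0.04192 * 2620 * 260 / 1000
= 28.5559 mGal

28.5559


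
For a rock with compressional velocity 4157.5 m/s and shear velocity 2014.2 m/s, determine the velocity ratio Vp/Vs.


Vp/Vs = 4157.5 / 2014.2
= 2.0641

2.0641


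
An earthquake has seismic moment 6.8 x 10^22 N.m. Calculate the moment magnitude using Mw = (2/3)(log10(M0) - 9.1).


log10(M0) = log10(6.8 x 10^22) = 22.8325
Mw = 2/3 * (22.8325 - 9.1)
= 2/3 * 13.7325
= 9.16

9.16


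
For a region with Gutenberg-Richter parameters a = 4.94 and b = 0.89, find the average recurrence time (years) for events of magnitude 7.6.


log10(N) = 4.94 - 0.89*7.6 = -1.824
N = 10^-1.824 = 0.014997
T = 1/N = 1/0.014997 = 66.6807 years

66.6807


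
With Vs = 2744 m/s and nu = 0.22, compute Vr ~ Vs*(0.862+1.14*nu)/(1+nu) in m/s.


Numerator factor = 0.862 + 1.14*0.22 = 1.1128
Denominator = 1 + 0.22 = 1.22
Vr = 2744 * 1.1128 / 1.22 = 2502.89 m/s

2502.89


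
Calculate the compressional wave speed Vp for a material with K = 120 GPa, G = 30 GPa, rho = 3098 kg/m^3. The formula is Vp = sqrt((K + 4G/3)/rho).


First compute the effective modulus:
K + 4G/3 = 120e9 + 4*30e9/3 = 160000000000.0 Pa
Then divide by density:
160000000000.0 / 3098 = 51646223.3699 Pa/(kg/m^3)
Take the square root:
Vp = sqrt(51646223.3699) = 7186.53 m/s

7186.53


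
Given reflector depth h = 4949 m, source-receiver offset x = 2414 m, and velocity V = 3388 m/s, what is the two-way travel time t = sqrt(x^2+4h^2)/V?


x^2 + 4h^2 = 2414^2 + 4*4949^2 = 5827396 + 97970404 = 103797800
sqrt(103797800) = 10188.1205
t = 10188.1205 / 3388 = 3.0071 s

3.0071


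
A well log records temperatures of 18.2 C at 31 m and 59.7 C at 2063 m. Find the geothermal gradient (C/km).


dT = 59.7 - 18.2 = 41.5 C
dz = 2063 - 31 = 2032 m
gradient = dT/dz * 1000 = 41.5/2032 * 1000 = 20.4232 C/km

20.4232


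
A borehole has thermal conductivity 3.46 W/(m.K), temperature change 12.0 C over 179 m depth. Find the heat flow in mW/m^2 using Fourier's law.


q = k * dT / dz * 1000
= 3.46 * 12.0 / 179 * 1000
= 0.231955 * 1000
= 231.9553 mW/m^2

231.9553


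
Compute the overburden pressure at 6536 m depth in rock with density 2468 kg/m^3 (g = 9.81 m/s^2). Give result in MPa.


P = rho * g * z / 1e6
= 2468 * 9.81 * 6536 / 1e6
= 158243618.88 / 1e6
= 158.2436 MPa

158.2436


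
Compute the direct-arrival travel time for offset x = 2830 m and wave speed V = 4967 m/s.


t = x / V
= 2830 / 4967
= 0.5698 s

0.5698


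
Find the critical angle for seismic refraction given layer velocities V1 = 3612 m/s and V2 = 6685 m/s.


V1/V2 = 3612/6685 = 0.540314
theta_c = arcsin(0.540314) = 32.705 degrees

32.705


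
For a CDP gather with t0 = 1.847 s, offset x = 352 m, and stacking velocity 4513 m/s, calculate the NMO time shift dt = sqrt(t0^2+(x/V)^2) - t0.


x/Vnmo = 352/4513 = 0.077997
(x/Vnmo)^2 = 0.006084
t0^2 = 3.411409
sqrt(3.411409 + 0.006084) = 1.848646
dt = 1.848646 - 1.847 = 0.001646

0.001646


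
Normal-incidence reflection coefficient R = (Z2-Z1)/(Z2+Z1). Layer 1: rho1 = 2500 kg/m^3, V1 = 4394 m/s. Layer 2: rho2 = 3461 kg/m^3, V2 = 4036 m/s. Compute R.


Z1 = 2500 * 4394 = 10985000
Z2 = 3461 * 4036 = 13968596
R = (13968596 - 10985000) / (13968596 + 10985000) = 2983596 / 24953596 = 0.1196

0.1196


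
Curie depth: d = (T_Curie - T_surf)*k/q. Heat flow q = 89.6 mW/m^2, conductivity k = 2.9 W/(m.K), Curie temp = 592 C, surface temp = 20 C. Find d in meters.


T_Curie - T_surf = 592 - 20 = 572 C
Convert q to W/m^2: 89.6 mW/m^2 = 0.0896 W/m^2
d = 572 * 2.9 / 0.0896 = 18513.39 m

18513.39


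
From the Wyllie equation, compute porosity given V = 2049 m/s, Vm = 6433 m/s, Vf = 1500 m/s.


1/V - 1/Vm = 1/2049 - 1/6433 = 0.00033259
1/Vf - 1/Vm = 1/1500 - 1/6433 = 0.00051122
phi = 0.00033259 / 0.00051122 = 0.6506

0.6506


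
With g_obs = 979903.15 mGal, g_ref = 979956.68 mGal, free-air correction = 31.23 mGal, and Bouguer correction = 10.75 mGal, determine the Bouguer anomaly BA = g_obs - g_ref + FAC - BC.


BA = g_obs - g_ref + FAC - BC
= 979903.15 - 979956.68 + 31.23 - 10.75
= -33.05 mGal

-33.05


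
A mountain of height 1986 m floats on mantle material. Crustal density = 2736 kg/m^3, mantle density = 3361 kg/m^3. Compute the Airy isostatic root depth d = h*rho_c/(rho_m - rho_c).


rho_m - rho_c = 3361 - 2736 = 625
d = 1986 * 2736 / 625
= 5433696 / 625
= 8693.91 m

8693.91


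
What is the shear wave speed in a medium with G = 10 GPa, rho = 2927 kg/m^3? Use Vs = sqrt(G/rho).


Convert G to Pa: G = 10e9 Pa
Compute G/rho = 10e9 / 2927 = 3416467.3727
Vs = sqrt(3416467.3727) = 1848.37 m/s

1848.37


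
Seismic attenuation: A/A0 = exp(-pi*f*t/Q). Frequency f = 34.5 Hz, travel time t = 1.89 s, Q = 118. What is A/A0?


pi*f*t/Q = pi*34.5*1.89/118 = 1.735996
A/A0 = exp(-1.735996) = 0.176225

0.176225


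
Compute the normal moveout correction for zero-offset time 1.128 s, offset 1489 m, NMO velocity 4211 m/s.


x/Vnmo = 1489/4211 = 0.353598
(x/Vnmo)^2 = 0.125031
t0^2 = 1.272384
sqrt(1.272384 + 0.125031) = 1.182123
dt = 1.182123 - 1.128 = 0.054123

0.054123


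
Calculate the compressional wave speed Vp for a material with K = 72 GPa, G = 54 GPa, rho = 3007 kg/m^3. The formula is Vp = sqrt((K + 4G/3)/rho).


First compute the effective modulus:
K + 4G/3 = 72e9 + 4*54e9/3 = 144000000000.0 Pa
Then divide by density:
144000000000.0 / 3007 = 47888260.725 Pa/(kg/m^3)
Take the square root:
Vp = sqrt(47888260.725) = 6920.13 m/s

6920.13


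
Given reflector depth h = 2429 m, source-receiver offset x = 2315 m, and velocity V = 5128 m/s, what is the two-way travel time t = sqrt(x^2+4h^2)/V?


x^2 + 4h^2 = 2315^2 + 4*2429^2 = 5359225 + 23600164 = 28959389
sqrt(28959389) = 5381.3928
t = 5381.3928 / 5128 = 1.0494 s

1.0494


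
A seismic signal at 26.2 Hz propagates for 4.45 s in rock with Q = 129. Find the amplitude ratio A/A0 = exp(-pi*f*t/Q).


pi*f*t/Q = pi*26.2*4.45/129 = 2.839367
A/A0 = exp(-2.839367) = 0.058463

0.058463


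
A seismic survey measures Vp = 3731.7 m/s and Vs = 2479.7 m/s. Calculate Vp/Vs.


Vp/Vs = 3731.7 / 2479.7
= 1.5049

1.5049


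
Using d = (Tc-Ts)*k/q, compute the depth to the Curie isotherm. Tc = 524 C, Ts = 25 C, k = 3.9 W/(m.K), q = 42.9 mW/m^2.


T_Curie - T_surf = 524 - 25 = 499 C
Convert q to W/m^2: 42.9 mW/m^2 = 0.0429 W/m^2
d = 499 * 3.9 / 0.0429 = 45363.64 m

45363.64


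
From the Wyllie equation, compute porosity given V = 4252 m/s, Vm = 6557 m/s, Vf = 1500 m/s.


1/V - 1/Vm = 1/4252 - 1/6557 = 8.267e-05
1/Vf - 1/Vm = 1/1500 - 1/6557 = 0.00051416
phi = 8.267e-05 / 0.00051416 = 0.1608

0.1608


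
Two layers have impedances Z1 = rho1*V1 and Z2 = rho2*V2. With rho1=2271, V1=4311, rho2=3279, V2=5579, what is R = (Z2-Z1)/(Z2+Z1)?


Z1 = 2271 * 4311 = 9790281
Z2 = 3279 * 5579 = 18293541
R = (18293541 - 9790281) / (18293541 + 9790281) = 8503260 / 28083822 = 0.3028

0.3028


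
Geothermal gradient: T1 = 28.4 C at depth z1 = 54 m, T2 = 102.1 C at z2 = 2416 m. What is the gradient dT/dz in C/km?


dT = 102.1 - 28.4 = 73.7 C
dz = 2416 - 54 = 2362 m
gradient = dT/dz * 1000 = 73.7/2362 * 1000 = 31.2024 C/km

31.2024


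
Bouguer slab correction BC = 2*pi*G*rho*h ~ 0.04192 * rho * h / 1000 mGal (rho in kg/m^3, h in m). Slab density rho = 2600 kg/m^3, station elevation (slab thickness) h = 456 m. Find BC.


BC = 0.04192 * rho * h / 1000
= 0.04192 * 2600 * 456 / 1000
= 49.7004 mGal

49.7004


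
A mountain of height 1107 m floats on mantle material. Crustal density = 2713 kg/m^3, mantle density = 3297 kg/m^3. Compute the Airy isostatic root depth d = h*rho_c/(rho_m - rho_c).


rho_m - rho_c = 3297 - 2713 = 584
d = 1107 * 2713 / 584
= 3003291 / 584
= 5142.62 m

5142.62


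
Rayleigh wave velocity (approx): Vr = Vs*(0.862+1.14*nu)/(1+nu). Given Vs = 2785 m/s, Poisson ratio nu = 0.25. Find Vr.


Numerator factor = 0.862 + 1.14*0.25 = 1.147
Denominator = 1 + 0.25 = 1.25
Vr = 2785 * 1.147 / 1.25 = 2555.52 m/s

2555.52


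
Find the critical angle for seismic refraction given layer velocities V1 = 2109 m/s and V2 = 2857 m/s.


V1/V2 = 2109/2857 = 0.738187
theta_c = arcsin(0.738187) = 47.5772 degrees

47.5772


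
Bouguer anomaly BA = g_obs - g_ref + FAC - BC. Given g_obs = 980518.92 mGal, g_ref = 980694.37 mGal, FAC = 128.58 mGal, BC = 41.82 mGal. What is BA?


BA = g_obs - g_ref + FAC - BC
= 980518.92 - 980694.37 + 128.58 - 41.82
= -88.69 mGal

-88.69


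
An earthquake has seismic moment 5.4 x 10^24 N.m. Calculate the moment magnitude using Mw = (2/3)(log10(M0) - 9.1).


log10(M0) = log10(5.4 x 10^24) = 24.7324
Mw = 2/3 * (24.7324 - 9.1)
= 2/3 * 15.6324
= 10.42

10.42


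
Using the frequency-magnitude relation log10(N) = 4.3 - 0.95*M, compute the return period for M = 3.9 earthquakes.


log10(N) = 4.3 - 0.95*3.9 = 0.595
N = 10^0.595 = 3.935501
T = 1/N = 1/3.935501 = 0.2541 years

0.2541


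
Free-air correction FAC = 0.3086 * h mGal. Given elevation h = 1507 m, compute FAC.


FAC = 0.3086 * h
= 0.3086 * 1507
= 465.0602 mGal

465.0602


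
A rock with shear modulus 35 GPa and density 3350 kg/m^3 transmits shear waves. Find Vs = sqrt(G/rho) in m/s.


Convert G to Pa: G = 35e9 Pa
Compute G/rho = 35e9 / 3350 = 10447761.194
Vs = sqrt(10447761.194) = 3232.3 m/s

3232.3


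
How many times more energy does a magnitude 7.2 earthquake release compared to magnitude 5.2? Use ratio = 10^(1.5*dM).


M2 - M1 = 7.2 - 5.2 = 2.0
1.5 * 2.0 = 3.0
ratio = 10^3.0 = 1000.0

1000.0


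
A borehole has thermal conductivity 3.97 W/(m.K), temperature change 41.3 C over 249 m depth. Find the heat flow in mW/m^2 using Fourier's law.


q = k * dT / dz * 1000
= 3.97 * 41.3 / 249 * 1000
= 0.658478 * 1000
= 658.4779 mW/m^2

658.4779


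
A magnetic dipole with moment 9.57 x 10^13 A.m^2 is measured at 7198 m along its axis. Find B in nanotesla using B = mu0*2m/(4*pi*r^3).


m = 9.57 x 10^13 = 95700000000000 A.m^2
2m = 191400000000000 A.m^2
r^3 = 7198^3 = 372937046392
B = (4pi*10^-7) * 191400000000000 / (4*pi * 372937046392) * 1e9
= 240520333.558835 / 4686465140786.33 * 1e9
= 51322.3349 nT

51322.3349


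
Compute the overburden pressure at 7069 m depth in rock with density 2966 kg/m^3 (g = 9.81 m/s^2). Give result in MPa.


P = rho * g * z / 1e6
= 2966 * 9.81 * 7069 / 1e6
= 205682875.74 / 1e6
= 205.6829 MPa

205.6829


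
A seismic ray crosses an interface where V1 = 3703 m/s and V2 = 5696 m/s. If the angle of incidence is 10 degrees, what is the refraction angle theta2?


sin(theta1) = sin(10 deg) = 0.173648
sin(theta2) = V2/V1 * sin(theta1) = 5696/3703 * 0.173648 = 0.267108
theta2 = arcsin(0.267108) = 15.4922 degrees

15.4922


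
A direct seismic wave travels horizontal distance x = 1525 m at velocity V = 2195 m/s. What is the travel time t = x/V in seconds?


t = x / V
= 1525 / 2195
= 0.6948 s

0.6948


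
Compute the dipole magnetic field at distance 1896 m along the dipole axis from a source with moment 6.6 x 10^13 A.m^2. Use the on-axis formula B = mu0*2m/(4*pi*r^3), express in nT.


m = 6.6 x 10^13 = 66000000000000 A.m^2
2m = 132000000000000 A.m^2
r^3 = 1896^3 = 6815771136
B = (4pi*10^-7) * 132000000000000 / (4*pi * 6815771136) * 1e9
= 165876092.109541 / 85649506117.63 * 1e9
= 1936684.7473 nT

1936684.7473


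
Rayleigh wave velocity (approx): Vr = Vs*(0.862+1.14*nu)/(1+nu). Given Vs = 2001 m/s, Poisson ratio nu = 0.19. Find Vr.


Numerator factor = 0.862 + 1.14*0.19 = 1.0786
Denominator = 1 + 0.19 = 1.19
Vr = 2001 * 1.0786 / 1.19 = 1813.68 m/s

1813.68


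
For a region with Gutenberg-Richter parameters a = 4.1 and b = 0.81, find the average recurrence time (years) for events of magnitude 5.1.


log10(N) = 4.1 - 0.81*5.1 = -0.031
N = 10^-0.031 = 0.931108
T = 1/N = 1/0.931108 = 1.074 years

1.074


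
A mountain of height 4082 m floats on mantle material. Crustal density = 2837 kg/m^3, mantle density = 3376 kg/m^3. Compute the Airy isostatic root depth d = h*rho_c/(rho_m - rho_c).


rho_m - rho_c = 3376 - 2837 = 539
d = 4082 * 2837 / 539
= 11580634 / 539
= 21485.41 m

21485.41


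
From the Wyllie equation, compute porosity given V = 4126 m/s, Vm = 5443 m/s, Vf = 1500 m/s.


1/V - 1/Vm = 1/4126 - 1/5443 = 5.864e-05
1/Vf - 1/Vm = 1/1500 - 1/5443 = 0.00048294
phi = 5.864e-05 / 0.00048294 = 0.1214

0.1214


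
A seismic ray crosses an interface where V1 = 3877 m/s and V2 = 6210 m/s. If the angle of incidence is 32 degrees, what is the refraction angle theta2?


sin(theta1) = sin(32 deg) = 0.529919
sin(theta2) = V2/V1 * sin(theta1) = 6210/3877 * 0.529919 = 0.8488
theta2 = arcsin(0.8488) = 58.0814 degrees

58.0814


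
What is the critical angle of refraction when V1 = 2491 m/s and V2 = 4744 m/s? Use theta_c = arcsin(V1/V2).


V1/V2 = 2491/4744 = 0.525084
theta_c = arcsin(0.525084) = 31.6739 degrees

31.6739


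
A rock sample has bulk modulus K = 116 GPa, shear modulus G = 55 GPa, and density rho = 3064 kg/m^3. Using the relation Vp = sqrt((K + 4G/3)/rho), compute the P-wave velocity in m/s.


First compute the effective modulus:
K + 4G/3 = 116e9 + 4*55e9/3 = 189333333333.33 Pa
Then divide by density:
189333333333.33 / 3064 = 61792863.3594 Pa/(kg/m^3)
Take the square root:
Vp = sqrt(61792863.3594) = 7860.84 m/s

7860.84


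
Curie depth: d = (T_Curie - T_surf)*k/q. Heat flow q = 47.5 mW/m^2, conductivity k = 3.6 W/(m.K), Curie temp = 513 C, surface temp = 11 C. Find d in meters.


T_Curie - T_surf = 513 - 11 = 502 C
Convert q to W/m^2: 47.5 mW/m^2 = 0.0475 W/m^2
d = 502 * 3.6 / 0.0475 = 38046.32 m

38046.32


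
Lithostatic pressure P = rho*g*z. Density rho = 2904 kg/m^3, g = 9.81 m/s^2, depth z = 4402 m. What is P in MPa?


P = rho * g * z / 1e6
= 2904 * 9.81 * 4402 / 1e6
= 125405232.48 / 1e6
= 125.4052 MPa

125.4052


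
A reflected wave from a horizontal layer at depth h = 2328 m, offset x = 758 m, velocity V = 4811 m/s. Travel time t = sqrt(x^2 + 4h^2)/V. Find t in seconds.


x^2 + 4h^2 = 758^2 + 4*2328^2 = 574564 + 21678336 = 22252900
sqrt(22252900) = 4717.298
t = 4717.298 / 4811 = 0.9805 s

0.9805


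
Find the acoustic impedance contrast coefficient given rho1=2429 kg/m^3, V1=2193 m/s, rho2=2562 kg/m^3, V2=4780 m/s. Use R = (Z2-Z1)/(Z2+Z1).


Z1 = 2429 * 2193 = 5326797
Z2 = 2562 * 4780 = 12246360
R = (12246360 - 5326797) / (12246360 + 5326797) = 6919563 / 17573157 = 0.3938

0.3938


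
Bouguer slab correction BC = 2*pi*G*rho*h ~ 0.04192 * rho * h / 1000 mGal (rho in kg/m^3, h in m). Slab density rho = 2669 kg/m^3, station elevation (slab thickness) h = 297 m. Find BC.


BC = 0.04192 * rho * h / 1000
= 0.04192 * 2669 * 297 / 1000
= 33.2297 mGal

33.2297


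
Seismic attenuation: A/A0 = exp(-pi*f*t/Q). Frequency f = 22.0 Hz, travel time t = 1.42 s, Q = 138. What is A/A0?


pi*f*t/Q = pi*22.0*1.42/138 = 0.711184
A/A0 = exp(-0.711184) = 0.491063

0.491063


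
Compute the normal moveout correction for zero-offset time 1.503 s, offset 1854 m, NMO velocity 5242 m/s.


x/Vnmo = 1854/5242 = 0.353682
(x/Vnmo)^2 = 0.125091
t0^2 = 2.259009
sqrt(2.259009 + 0.125091) = 1.544053
dt = 1.544053 - 1.503 = 0.041053

0.041053


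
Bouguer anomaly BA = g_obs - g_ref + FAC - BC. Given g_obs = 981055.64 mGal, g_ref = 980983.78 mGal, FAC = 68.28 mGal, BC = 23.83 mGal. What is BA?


BA = g_obs - g_ref + FAC - BC
= 981055.64 - 980983.78 + 68.28 - 23.83
= 116.31 mGal

116.31


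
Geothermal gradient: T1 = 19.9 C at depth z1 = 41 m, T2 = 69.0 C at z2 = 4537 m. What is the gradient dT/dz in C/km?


dT = 69.0 - 19.9 = 49.1 C
dz = 4537 - 41 = 4496 m
gradient = dT/dz * 1000 = 49.1/4496 * 1000 = 10.9208 C/km

10.9208


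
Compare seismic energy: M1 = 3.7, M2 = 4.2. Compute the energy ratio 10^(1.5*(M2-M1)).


M2 - M1 = 4.2 - 3.7 = 0.5
1.5 * 0.5 = 0.75
ratio = 10^0.75 = 5.62

5.62


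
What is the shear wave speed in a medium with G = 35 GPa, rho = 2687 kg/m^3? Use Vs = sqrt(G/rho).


Convert G to Pa: G = 35e9 Pa
Compute G/rho = 35e9 / 2687 = 13025679.1961
Vs = sqrt(13025679.1961) = 3609.11 m/s

3609.11


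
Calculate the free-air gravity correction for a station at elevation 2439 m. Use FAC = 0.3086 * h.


FAC = 0.3086 * h
= 0.3086 * 2439
= 752.6754 mGal

752.6754


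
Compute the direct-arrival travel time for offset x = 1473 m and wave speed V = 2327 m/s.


t = x / V
= 1473 / 2327
= 0.633 s

0.633


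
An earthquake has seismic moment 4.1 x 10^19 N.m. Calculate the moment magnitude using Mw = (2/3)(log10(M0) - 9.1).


log10(M0) = log10(4.1 x 10^19) = 19.6128
Mw = 2/3 * (19.6128 - 9.1)
= 2/3 * 10.5128
= 7.01

7.01


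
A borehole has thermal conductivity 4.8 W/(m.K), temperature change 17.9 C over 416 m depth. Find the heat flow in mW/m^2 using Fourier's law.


q = k * dT / dz * 1000
= 4.8 * 17.9 / 416 * 1000
= 0.206538 * 1000
= 206.5385 mW/m^2

206.5385


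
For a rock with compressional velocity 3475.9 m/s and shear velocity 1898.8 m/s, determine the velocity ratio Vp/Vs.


Vp/Vs = 3475.9 / 1898.8
= 1.8306

1.8306


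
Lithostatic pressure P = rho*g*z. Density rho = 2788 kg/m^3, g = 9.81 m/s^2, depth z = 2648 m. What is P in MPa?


P = rho * g * z / 1e6
= 2788 * 9.81 * 2648 / 1e6
= 72423541.44 / 1e6
= 72.4235 MPa

72.4235
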